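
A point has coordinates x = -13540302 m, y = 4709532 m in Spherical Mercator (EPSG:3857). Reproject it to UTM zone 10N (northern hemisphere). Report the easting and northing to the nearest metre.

Web Mercator inverse (R = 6378137 m) → φ = 38.91520022°, λ = -121.63460238°.
UTM 10N forward: E = 618375.560 m, N = 4308252.446 m.

E 618376 m, N 4308252 m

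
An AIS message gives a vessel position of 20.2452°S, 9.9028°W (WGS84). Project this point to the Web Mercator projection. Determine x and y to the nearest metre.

x -1102375 m, y -2302101 m

Web Mercator is spherical with R = a = 6378137 m.
x = R·λ = 6378137 × -0.172836465 = -1102374.653 m.
y = R·ln tan(π/4 + φ/2) = 6378137 × -0.360936268 = -2302100.968 m.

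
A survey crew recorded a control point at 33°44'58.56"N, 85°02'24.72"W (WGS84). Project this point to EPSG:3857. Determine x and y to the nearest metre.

x -9466632 m, y 3995229 m

Web Mercator is spherical with R = a = 6378137 m.
x = R·λ = 6378137 × -1.484231487 = -9466631.761 m.
y = R·ln tan(π/4 + φ/2) = 6378137 × 0.626394318 = 3995228.777 m.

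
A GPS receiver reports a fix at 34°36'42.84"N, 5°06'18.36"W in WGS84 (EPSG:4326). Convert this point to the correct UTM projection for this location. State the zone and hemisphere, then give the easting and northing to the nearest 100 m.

Zone 30N: E 307000 m, N 3832000 m

Longitude -5.1051° lies in the 6° band [-6°, 0°), giving zone 30; latitude is north of the equator, so 30N.
Zone 30 central meridian λ₀ = 6×30 − 183 = -3°; Δλ = -2.1051°.
Transverse Mercator on WGS84 with k₀ = 0.9996 gives E = 306988.045 m, N = 3832020.185 m.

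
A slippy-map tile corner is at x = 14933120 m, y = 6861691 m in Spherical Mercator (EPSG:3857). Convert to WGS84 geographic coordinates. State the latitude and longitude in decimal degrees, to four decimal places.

lat 52.3392°, lon 134.1465°

R = 6378137 m. λ = x/R = 134.14649936°.
φ = 2·arctan(exp(y/R)) − 90° = 2·arctan(2.93238) − 90° = 52.33919958°.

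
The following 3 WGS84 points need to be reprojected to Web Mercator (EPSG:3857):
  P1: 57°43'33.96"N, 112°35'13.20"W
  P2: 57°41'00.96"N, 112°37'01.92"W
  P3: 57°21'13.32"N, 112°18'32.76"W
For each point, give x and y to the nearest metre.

Web Mercator: x = R·λ, y = R·ln tan(π/4+φ/2), R = 6378137 m.
P1 (57.7261°, -112.5870°) → (-12533127.510, 7909998.456) m.
P2 (57.6836°, -112.6172°) → (-12536489.359, 7901143.414) m.
P3 (57.3537°, -112.3091°) → (-12502191.823, 7832758.148) m.

P1: x -12533128 m, y 7909998 m; P2: x -12536489 m, y 7901143 m; P3: x -12502192 m, y 7832758 m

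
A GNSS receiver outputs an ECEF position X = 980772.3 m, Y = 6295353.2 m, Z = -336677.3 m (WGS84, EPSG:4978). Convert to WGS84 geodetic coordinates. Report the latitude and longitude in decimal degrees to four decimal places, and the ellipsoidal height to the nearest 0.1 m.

λ = atan2(Y, X) = 81.14489976°; p = √(X²+Y²) = 6371293.9 m.
Bowring's method on WGS84 (a = 6378137 m, b = 6356752.314 m) gives φ = -3.04519963°, h = 2106.060 m.

lat -3.0452°, lon 81.1449°, h 2106.1 m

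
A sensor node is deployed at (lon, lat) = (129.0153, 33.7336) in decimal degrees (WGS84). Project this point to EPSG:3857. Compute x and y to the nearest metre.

Web Mercator is spherical with R = a = 6378137 m.
x = R·λ = 6378137 × 2.251741770 = 14361917.501 m.
y = R·ln tan(π/4 + φ/2) = 6378137 × 0.626058497 = 3993086.861 m.

x 14361918 m, y 3993087 m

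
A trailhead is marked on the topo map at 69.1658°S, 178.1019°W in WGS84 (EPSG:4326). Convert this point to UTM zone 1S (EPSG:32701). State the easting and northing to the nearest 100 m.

Zone 1 central meridian λ₀ = 6×1 − 183 = -177°; Δλ = -1.1019°.
Transverse Mercator on WGS84 with k₀ = 0.9996 gives E = 456264.494 m, N = 2326757.160 m.

E 456300 m, N 2326800 m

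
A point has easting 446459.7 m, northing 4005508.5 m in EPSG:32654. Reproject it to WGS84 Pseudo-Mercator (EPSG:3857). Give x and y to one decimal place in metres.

x 15629757.4 m, y 4327196.6 m

Unproject from UTM 54N (λ₀ = 141°) → φ = 36.19289973°, λ = 140.40449980°.
Web Mercator (R = 6378137 m): x = 15629757.423 m, y = 4327196.643 m.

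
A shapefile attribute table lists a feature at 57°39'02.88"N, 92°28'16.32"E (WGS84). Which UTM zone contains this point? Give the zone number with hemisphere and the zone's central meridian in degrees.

UTM zone = ⌊(λ + 180)/6⌋ + 1; 92.4712° ∈ [90°, 96°) → zone 46.
Hemisphere: N (φ ≥ 0).
Central meridian λ₀ = 6×46 − 183 = 93°.

Zone 46N, central meridian 93°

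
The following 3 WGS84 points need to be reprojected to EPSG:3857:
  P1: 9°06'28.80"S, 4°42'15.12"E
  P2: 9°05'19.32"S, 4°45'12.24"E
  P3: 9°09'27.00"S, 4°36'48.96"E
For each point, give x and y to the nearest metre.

Web Mercator: x = R·λ, y = R·ln tan(π/4+φ/2), R = 6378137 m.
P1 (-9.1080°, 4.7042°) → (523669.149, -1018195.254) m.
P2 (-9.0887°, 4.7534°) → (529146.068, -1016019.413) m.
P3 (-9.1575°, 4.6136°) → (513583.603, -1023776.319) m.

P1: x 523669 m, y -1018195 m; P2: x 529146 m, y -1016019 m; P3: x 513584 m, y -1023776 m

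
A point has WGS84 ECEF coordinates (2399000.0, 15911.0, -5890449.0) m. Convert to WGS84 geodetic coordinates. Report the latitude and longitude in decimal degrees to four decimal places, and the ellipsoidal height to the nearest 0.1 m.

lat -67.9741°, lon 0.3800°, h 473.3 m

λ = atan2(Y, X) = 0.37999991°; p = √(X²+Y²) = 2399052.8 m.
Bowring's method on WGS84 (a = 6378137 m, b = 6356752.314 m) gives φ = -67.97410032°, h = 473.278 m.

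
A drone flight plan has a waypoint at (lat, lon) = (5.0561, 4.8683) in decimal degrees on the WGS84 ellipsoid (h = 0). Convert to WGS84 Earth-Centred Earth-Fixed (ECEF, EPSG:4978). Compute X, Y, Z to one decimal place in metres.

X 6330563.3 m, Y 539192.6 m, Z 558363.8 m

WGS84: a = 6378137 m, e² = 0.006694380; N(φ) = a/√(1−e²sin²φ) = 6378302.825 m.
X = (N+h)·cosφ·cosλ = 6330563.293 m; Y = (N+h)·cosφ·sinλ = 539192.640 m; Z = (N(1−e²)+h)·sinφ = 558363.783 m.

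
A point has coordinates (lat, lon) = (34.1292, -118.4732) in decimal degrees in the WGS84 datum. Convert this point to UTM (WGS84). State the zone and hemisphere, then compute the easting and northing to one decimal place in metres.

Zone 11N: E 364153.9 m, N 3777461.6 m

Longitude -118.4732° lies in the 6° band [-120°, -114°), giving zone 11; latitude is north of the equator, so 11N.
Zone 11 central meridian λ₀ = 6×11 − 183 = -117°; Δλ = -1.4732°.
Transverse Mercator on WGS84 with k₀ = 0.9996 gives E = 364153.901 m, N = 3777461.562 m.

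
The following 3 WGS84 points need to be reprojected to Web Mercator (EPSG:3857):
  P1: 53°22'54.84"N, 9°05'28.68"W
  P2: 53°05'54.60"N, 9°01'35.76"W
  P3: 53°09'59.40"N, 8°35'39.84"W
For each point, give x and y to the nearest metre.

Web Mercator: x = R·λ, y = R·ln tan(π/4+φ/2), R = 6378137 m.
P1 (53.3819°, -9.0913°) → (-1012038.887, 7053953.889) m.
P2 (53.0985°, -9.0266°) → (-1004836.516, 7001238.578) m.
P3 (53.1665°, -8.5944°) → (-956724.232, 7013855.495) m.

P1: x -1012039 m, y 7053954 m; P2: x -1004837 m, y 7001239 m; P3: x -956724 m, y 7013855 m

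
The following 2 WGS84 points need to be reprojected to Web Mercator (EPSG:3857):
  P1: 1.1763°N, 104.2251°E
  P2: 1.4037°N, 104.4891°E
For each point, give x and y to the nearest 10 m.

Web Mercator: x = R·λ, y = R·ln tan(π/4+φ/2), R = 6378137 m.
P1 (1.1763°, 104.2251°) → (11602285.060, 130954.317) m.
P2 (1.4037°, 104.4891°) → (11631673.405, 156274.803) m.

P1: x 11602290 m, y 130950 m; P2: x 11631670 m, y 156270 m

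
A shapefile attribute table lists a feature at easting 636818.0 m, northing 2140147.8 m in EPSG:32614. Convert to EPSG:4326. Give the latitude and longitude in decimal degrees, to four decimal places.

lat 19.3507°, lon -97.6974°

Zone 14N: λ₀ = -99°, k₀ = 0.9996, false easting 500000 m.
Meridian distance M = (N − FN)/k₀ = 2141004.2 m.
Inverse transverse Mercator on WGS84 gives φ = 19.35070030°, λ = -97.69739998°.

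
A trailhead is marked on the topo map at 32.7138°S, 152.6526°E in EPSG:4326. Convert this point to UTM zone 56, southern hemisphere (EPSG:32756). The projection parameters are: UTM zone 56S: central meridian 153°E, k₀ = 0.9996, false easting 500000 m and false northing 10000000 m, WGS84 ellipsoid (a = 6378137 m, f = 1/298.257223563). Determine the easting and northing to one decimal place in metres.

E 467442.9 m, N 6380387.1 m

Zone 56 central meridian λ₀ = 6×56 − 183 = 153°; Δλ = -0.3474°.
Transverse Mercator on WGS84 with k₀ = 0.9996 gives E = 467442.886 m, N = 6380387.145 m.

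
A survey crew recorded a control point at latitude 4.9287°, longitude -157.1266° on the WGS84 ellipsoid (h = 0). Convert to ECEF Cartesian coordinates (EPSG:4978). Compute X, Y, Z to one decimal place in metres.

X -5855013.6 m, Y -2470051.9 m, Z 544329.0 m

WGS84: a = 6378137 m, e² = 0.006694380; N(φ) = a/√(1−e²sin²φ) = 6378294.594 m.
X = (N+h)·cosφ·cosλ = -5855013.587 m; Y = (N+h)·cosφ·sinλ = -2470051.934 m; Z = (N(1−e²)+h)·sinφ = 544328.999 m.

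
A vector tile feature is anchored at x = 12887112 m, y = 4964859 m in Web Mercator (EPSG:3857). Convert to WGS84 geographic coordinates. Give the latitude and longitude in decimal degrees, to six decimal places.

lat 40.677297°, lon 115.766897°

R = 6378137 m. λ = x/R = 115.76689678°.
φ = 2·arctan(exp(y/R)) − 90° = 2·arctan(2.17802) − 90° = 40.67729742°.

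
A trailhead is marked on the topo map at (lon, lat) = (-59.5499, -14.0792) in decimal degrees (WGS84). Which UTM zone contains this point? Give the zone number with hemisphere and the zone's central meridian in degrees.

Zone 21S, central meridian -57°

UTM zone = ⌊(λ + 180)/6⌋ + 1; -59.5499° ∈ [-60°, -54°) → zone 21.
Hemisphere: S (φ < 0).
Central meridian λ₀ = 6×21 − 183 = -57°.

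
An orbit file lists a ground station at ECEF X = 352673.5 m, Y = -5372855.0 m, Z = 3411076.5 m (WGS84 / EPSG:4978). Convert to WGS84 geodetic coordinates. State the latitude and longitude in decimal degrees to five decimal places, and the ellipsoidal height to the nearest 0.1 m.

lat 32.52880°, lon -86.24450°, h 1971.5 m

λ = atan2(Y, X) = -86.24449998°; p = √(X²+Y²) = 5384417.3 m.
Bowring's method on WGS84 (a = 6378137 m, b = 6356752.314 m) gives φ = 32.52879995°, h = 1971.540 m.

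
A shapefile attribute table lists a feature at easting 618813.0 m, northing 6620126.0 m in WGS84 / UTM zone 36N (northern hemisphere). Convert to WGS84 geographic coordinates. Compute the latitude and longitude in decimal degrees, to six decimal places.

lat 59.702100°, lon 35.111401°

Zone 36N: λ₀ = 33°, k₀ = 0.9996, false easting 500000 m.
Meridian distance M = (N − FN)/k₀ = 6622775.1 m.
Inverse transverse Mercator on WGS84 gives φ = 59.70210004°, λ = 35.11140057°.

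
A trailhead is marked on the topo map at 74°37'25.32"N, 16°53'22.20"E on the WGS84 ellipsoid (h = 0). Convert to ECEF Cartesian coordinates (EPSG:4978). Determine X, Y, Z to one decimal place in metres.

WGS84: a = 6378137 m, e² = 0.006694380; N(φ) = a/√(1−e²sin²φ) = 6398077.962 m.
X = (N+h)·cosφ·cosλ = 1623321.822 m; Y = (N+h)·cosφ·sinλ = 492877.947 m; Z = (N(1−e²)+h)·sinφ = 6127761.801 m.

X 1623321.8 m, Y 492877.9 m, Z 6127761.8 m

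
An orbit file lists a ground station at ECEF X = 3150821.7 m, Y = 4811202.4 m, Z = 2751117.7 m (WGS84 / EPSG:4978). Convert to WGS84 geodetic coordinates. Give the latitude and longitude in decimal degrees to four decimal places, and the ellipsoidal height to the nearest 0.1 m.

λ = atan2(Y, X) = 56.77950045°; p = √(X²+Y²) = 5751116.9 m.
Bowring's method on WGS84 (a = 6378137 m, b = 6356752.314 m) gives φ = 25.71480016°, h = 1125.837 m.

lat 25.7148°, lon 56.7795°, h 1125.8 m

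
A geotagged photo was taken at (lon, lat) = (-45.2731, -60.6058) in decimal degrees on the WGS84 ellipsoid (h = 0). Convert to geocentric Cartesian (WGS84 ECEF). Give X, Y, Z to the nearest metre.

X 2208633 m, Y -2229789 m, Z -5533916 m

WGS84: a = 6378137 m, e² = 0.006694380; N(φ) = a/√(1−e²sin²φ) = 6394404.931 m.
X = (N+h)·cosφ·cosλ = 2208632.701 m; Y = (N+h)·cosφ·sinλ = -2229788.570 m; Z = (N(1−e²)+h)·sinφ = -5533915.816 m.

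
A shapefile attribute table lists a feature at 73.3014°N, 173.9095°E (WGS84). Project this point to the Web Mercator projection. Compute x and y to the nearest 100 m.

x 19359500 m, y 12239200 m

Web Mercator is spherical with R = a = 6378137 m.
x = R·λ = 6378137 × 3.035293375 = 19359516.984 m.
y = R·ln tan(π/4 + φ/2) = 6378137 × 1.918935603 = 12239234.171 m.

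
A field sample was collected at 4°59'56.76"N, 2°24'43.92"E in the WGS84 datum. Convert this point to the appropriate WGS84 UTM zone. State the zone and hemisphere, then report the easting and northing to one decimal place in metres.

Zone 31N: E 434838.6 m, N 552593.9 m

Longitude 2.4122° lies in the 6° band [0°, 6°), giving zone 31; latitude is north of the equator, so 31N.
Zone 31 central meridian λ₀ = 6×31 − 183 = 3°; Δλ = -0.5878°.
Transverse Mercator on WGS84 with k₀ = 0.9996 gives E = 434838.593 m, N = 552593.939 m.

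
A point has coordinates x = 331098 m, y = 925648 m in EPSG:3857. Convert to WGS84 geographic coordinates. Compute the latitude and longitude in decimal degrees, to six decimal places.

R = 6378137 m. λ = x/R = 2.97430394°.
φ = 2·arctan(exp(y/R)) − 90° = 2·arctan(1.15619) − 90° = 8.28620067°.

lat 8.286201°, lon 2.974304°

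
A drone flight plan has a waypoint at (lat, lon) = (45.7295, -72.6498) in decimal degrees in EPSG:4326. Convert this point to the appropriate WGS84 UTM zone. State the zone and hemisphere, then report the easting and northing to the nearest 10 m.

Zone 18N: E 682860 m, N 5066680 m

Longitude -72.6498° lies in the 6° band [-78°, -72°), giving zone 18; latitude is north of the equator, so 18N.
Zone 18 central meridian λ₀ = 6×18 − 183 = -75°; Δλ = +2.3502°.
Transverse Mercator on WGS84 with k₀ = 0.9996 gives E = 682864.939 m, N = 5066680.063 m.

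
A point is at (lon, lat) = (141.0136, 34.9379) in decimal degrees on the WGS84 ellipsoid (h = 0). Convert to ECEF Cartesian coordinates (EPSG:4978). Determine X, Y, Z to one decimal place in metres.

WGS84: a = 6378137 m, e² = 0.006694380; N(φ) = a/√(1−e²sin²φ) = 6385150.368 m.
X = (N+h)·cosφ·cosλ = -4068655.463 m; Y = (N+h)·cosφ·sinλ = 3293133.488 m; Z = (N(1−e²)+h)·sinφ = 3632221.324 m.

X -4068655.5 m, Y 3293133.5 m, Z 3632221.3 m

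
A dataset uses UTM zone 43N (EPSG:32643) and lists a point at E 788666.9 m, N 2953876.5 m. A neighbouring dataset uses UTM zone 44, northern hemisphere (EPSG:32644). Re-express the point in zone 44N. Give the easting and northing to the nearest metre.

UTM 43N → geographic: φ = 26.67639957°, λ = 77.90049994°.
UTM 44N (λ₀ = 81°) forward: E = 191516.740 m, N = 2954342.756 m.

E 191517 m, N 2954343 m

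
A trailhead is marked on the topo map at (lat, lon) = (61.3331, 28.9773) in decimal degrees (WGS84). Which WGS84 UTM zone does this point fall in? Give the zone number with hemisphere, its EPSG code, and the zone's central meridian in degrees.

UTM zone = ⌊(λ + 180)/6⌋ + 1; 28.9773° ∈ [24°, 30°) → zone 35.
Hemisphere: N (φ ≥ 0).
Central meridian λ₀ = 6×35 − 183 = 27°.
EPSG code: 32635.

Zone 35N (EPSG:32635), central meridian 27°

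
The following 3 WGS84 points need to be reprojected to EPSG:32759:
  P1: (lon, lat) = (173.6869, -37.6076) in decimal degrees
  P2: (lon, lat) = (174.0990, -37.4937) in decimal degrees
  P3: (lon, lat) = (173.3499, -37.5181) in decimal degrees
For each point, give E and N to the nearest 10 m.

UTM zone 59S: λ₀ = 171°, k₀ = 0.9996.
P1 (-37.6076°, 173.6869°) → (737176.472, 5834325.967) m.
P2 (-37.4937°, 174.0990°) → (773978.765, 5845845.151) m.
P3 (-37.5181°, 173.3499°) → (707672.865, 5845056.169) m.

P1: E 737180 m, N 5834330 m; P2: E 773980 m, N 5845850 m; P3: E 707670 m, N 5845060 m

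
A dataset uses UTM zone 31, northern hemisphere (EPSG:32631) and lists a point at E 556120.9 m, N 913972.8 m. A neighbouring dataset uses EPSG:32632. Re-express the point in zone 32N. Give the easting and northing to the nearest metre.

E -105531 m, N 918119 m

UTM 31N → geographic: φ = 8.26809995°, λ = 3.50959981°.
UTM 32N (λ₀ = 9°) forward: E = -105530.763 m, N = 918118.703 m.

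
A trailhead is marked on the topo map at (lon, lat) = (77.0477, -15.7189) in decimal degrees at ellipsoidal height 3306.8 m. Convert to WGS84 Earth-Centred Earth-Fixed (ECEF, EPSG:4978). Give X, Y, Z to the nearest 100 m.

WGS84: a = 6378137 m, e² = 0.006694380; N(φ) = a/√(1−e²sin²φ) = 6379704.509 m.
X = (N+h)·cosφ·cosλ = 1377182.618 m; Y = (N+h)·cosφ·sinλ = 5987972.751 m; Z = (N(1−e²)+h)·sinφ = -1717702.194 m.

X 1377200 m, Y 5988000 m, Z -1717700 m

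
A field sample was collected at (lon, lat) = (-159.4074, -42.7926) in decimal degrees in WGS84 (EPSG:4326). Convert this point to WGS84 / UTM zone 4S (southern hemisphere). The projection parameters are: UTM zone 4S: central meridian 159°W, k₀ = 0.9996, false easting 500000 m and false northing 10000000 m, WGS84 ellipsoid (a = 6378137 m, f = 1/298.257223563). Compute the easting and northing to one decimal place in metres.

E 466682.0 m, N 5262135.7 m

Zone 4 central meridian λ₀ = 6×4 − 183 = -159°; Δλ = -0.4074°.
Transverse Mercator on WGS84 with k₀ = 0.9996 gives E = 466682.008 m, N = 5262135.731 m.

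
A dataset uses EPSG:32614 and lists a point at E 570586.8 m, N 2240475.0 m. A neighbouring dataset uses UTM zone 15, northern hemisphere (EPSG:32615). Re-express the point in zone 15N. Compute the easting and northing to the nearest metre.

E -56619 m, N 2249304 m

UTM 14N → geographic: φ = 20.26070019°, λ = -98.32410000°.
UTM 15N (λ₀ = -93°) forward: E = -56619.204 m, N = 2249304.486 m.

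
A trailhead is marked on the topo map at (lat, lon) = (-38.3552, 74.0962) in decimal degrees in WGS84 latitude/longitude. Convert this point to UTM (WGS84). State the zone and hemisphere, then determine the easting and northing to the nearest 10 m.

Zone 43S: E 421030 m, N 5754390 m

Longitude 74.0962° lies in the 6° band [72°, 78°), giving zone 43; latitude is south of the equator, so 43S.
Zone 43 central meridian λ₀ = 6×43 − 183 = 75°; Δλ = -0.9038°.
Transverse Mercator on WGS84 with k₀ = 0.9996 gives E = 421032.278 m, N = 5754387.102 m.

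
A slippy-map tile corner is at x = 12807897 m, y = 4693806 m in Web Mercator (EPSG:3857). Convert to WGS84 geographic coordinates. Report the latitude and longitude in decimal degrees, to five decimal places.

lat 38.80520°, lon 115.05530°

R = 6378137 m. λ = x/R = 115.05529633°.
φ = 2·arctan(exp(y/R)) − 90° = 2·arctan(2.08740) − 90° = 38.80519698°.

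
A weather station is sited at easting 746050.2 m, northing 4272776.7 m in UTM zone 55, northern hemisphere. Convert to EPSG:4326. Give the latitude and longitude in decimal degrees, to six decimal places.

Zone 55N: λ₀ = 147°, k₀ = 0.9996, false easting 500000 m.
Meridian distance M = (N − FN)/k₀ = 4274486.5 m.
Inverse transverse Mercator on WGS84 gives φ = 38.56940037°, λ = 149.82420052°.

lat 38.569400°, lon 149.824201°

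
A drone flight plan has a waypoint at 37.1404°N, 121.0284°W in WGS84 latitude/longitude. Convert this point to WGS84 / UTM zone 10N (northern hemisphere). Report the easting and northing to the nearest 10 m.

E 675110 m, N 4112270 m

Zone 10 central meridian λ₀ = 6×10 − 183 = -123°; Δλ = +1.9716°.
Transverse Mercator on WGS84 with k₀ = 0.9996 gives E = 675111.595 m, N = 4112267.079 m.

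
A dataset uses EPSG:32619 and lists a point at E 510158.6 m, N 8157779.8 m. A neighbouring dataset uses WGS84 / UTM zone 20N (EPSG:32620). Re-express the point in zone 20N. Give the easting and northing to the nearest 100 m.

E 320300 m, N 8166300 m

UTM 19N → geographic: φ = 73.51340044°, λ = -68.67930010°.
UTM 20N (λ₀ = -63°) forward: E = 320346.953 m, N = 8166298.422 m.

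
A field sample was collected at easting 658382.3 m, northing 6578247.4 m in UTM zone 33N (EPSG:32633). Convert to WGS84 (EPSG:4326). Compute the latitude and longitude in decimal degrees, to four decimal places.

Zone 33N: λ₀ = 15°, k₀ = 0.9996, false easting 500000 m.
Meridian distance M = (N − FN)/k₀ = 6580879.8 m.
Inverse transverse Mercator on WGS84 gives φ = 59.31329997°, λ = 17.78260018°.

lat 59.3133°, lon 17.7826°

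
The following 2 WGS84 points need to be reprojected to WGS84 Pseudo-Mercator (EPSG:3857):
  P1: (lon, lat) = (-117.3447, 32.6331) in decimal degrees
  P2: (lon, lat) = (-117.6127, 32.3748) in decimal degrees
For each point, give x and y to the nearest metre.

P1: x -13062752 m, y 3846705 m; P2: x -13092586 m, y 3812610 m

Web Mercator: x = R·λ, y = R·ln tan(π/4+φ/2), R = 6378137 m.
P1 (32.6331°, -117.3447°) → (-13062752.251, 3846704.774) m.
P2 (32.3748°, -117.6127°) → (-13092585.875, 3812610.130) m.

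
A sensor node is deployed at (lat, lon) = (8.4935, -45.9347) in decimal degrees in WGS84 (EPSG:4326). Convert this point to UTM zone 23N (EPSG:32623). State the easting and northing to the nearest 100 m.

Zone 23 central meridian λ₀ = 6×23 − 183 = -45°; Δλ = -0.9347°.
Transverse Mercator on WGS84 with k₀ = 0.9996 gives E = 397120.089 m, N = 938979.655 m.

E 397100 m, N 939000 m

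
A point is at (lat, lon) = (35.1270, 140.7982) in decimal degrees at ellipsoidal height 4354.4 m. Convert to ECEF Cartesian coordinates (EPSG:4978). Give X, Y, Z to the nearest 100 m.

X -4049700 m, Y 3303000 m, Z 3651900 m

WGS84: a = 6378137 m, e² = 0.006694380; N(φ) = a/√(1−e²sin²φ) = 6385216.826 m.
X = (N+h)·cosφ·cosλ = -4049673.959 m; Y = (N+h)·cosφ·sinλ = 3303045.343 m; Z = (N(1−e²)+h)·sinφ = 3651904.950 m.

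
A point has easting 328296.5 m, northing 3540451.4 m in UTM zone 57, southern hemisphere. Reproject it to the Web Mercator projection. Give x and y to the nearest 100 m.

x 17374200 m, y -8018600 m

Unproject from UTM 57S (λ₀ = 159°) → φ = -58.24349999°, λ = 156.07470058°.
Web Mercator (R = 6378137 m): x = 17374156.194 m, y = -8018644.175 m.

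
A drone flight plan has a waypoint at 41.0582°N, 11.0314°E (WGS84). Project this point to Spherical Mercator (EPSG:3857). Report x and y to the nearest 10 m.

x 1228010 m, y 5020930 m

Web Mercator is spherical with R = a = 6378137 m.
x = R·λ = 6378137 × 0.192534251 = 1228009.831 m.
y = R·ln tan(π/4 + φ/2) = 6378137 × 0.787209485 = 5020929.944 m.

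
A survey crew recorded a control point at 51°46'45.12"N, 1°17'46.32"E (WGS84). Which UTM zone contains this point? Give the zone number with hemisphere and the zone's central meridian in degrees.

UTM zone = ⌊(λ + 180)/6⌋ + 1; 1.2962° ∈ [0°, 6°) → zone 31.
Hemisphere: N (φ ≥ 0).
Central meridian λ₀ = 6×31 − 183 = 3°.

Zone 31N, central meridian 3°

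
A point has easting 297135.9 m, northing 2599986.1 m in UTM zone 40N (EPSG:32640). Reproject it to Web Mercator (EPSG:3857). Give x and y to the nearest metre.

x 6124064 m, y 2692283 m

Unproject from UTM 40N (λ₀ = 57°) → φ = 23.49739961°, λ = 55.01340011°.
Web Mercator (R = 6378137 m): x = 6124063.687 m, y = 2692282.568 m.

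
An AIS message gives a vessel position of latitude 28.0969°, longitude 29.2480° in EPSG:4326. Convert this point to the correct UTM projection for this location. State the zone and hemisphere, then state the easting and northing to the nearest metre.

Longitude 29.2480° lies in the 6° band [24°, 30°), giving zone 35; latitude is north of the equator, so 35N.
Zone 35 central meridian λ₀ = 6×35 − 183 = 27°; Δλ = +2.2480°.
Transverse Mercator on WGS84 with k₀ = 0.9996 gives E = 720862.752 m, N = 3109977.815 m.

Zone 35N: E 720863 m, N 3109978 m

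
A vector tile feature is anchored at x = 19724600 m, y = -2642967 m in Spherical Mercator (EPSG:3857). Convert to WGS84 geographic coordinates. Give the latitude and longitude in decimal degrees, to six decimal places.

lat -23.090502°, lon 177.189097°

R = 6378137 m. λ = x/R = 177.18909653°.
φ = 2·arctan(exp(y/R)) − 90° = 2·arctan(0.66075) − 90° = -23.09050201°.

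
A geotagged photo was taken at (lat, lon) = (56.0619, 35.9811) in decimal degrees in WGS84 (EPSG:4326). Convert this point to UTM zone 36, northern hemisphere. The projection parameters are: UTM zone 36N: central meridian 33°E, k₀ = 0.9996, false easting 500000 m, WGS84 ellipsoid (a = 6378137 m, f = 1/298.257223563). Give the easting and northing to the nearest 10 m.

E 685600 m, N 6216980 m

Zone 36 central meridian λ₀ = 6×36 − 183 = 33°; Δλ = +2.9811°.
Transverse Mercator on WGS84 with k₀ = 0.9996 gives E = 685595.892 m, N = 6216976.135 m.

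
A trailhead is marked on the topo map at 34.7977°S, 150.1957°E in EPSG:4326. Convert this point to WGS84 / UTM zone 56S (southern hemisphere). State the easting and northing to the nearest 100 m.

Zone 56 central meridian λ₀ = 6×56 − 183 = 153°; Δλ = -2.8043°.
Transverse Mercator on WGS84 with k₀ = 0.9996 gives E = 243438.778 m, N = 6145806.090 m.

E 243400 m, N 6145800 m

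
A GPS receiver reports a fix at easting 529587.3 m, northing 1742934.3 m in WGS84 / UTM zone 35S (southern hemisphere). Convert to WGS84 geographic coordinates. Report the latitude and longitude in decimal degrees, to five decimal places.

Zone 35S: λ₀ = 27°, k₀ = 0.9996, false easting 500000 m, false northing 10000000 m.
Meridian distance M = (N − FN)/k₀ = -8260369.8 m.
Inverse transverse Mercator on WGS84 gives φ = -74.40139981°, λ = 27.98579959°.

lat -74.40140°, lon 27.98580°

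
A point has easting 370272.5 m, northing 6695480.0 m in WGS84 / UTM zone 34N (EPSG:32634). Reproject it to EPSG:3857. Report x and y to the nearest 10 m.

x 2075800 m, y 8483680 m

Unproject from UTM 34N (λ₀ = 21°) → φ = 60.37489989°, λ = 18.64719922°.
Web Mercator (R = 6378137 m): x = 2075796.722 m, y = 8483682.405 m.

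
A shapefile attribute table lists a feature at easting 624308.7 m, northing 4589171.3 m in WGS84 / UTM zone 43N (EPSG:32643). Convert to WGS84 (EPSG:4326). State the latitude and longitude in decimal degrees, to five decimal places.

lat 41.44450°, lon 76.48810°

Zone 43N: λ₀ = 75°, k₀ = 0.9996, false easting 500000 m.
Meridian distance M = (N − FN)/k₀ = 4591007.7 m.
Inverse transverse Mercator on WGS84 gives φ = 41.44449995°, λ = 76.48810015°.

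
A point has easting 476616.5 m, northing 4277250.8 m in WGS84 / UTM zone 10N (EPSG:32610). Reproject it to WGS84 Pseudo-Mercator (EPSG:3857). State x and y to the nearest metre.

x -13722209 m, y 4670734 m

Unproject from UTM 10N (λ₀ = -123°) → φ = 38.64349958°, λ = -123.26869967°.
Web Mercator (R = 6378137 m): x = -13722208.878 m, y = 4670733.837 m.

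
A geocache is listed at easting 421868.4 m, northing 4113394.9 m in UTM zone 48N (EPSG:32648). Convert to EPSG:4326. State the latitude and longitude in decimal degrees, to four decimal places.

Zone 48N: λ₀ = 105°, k₀ = 0.9996, false easting 500000 m.
Meridian distance M = (N − FN)/k₀ = 4115040.9 m.
Inverse transverse Mercator on WGS84 gives φ = 37.16370025°, λ = 104.12000002°.

lat 37.1637°, lon 104.1200°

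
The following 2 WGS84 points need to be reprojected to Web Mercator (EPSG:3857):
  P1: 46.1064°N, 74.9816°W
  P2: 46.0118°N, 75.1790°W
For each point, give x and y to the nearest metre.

P1: x -8346914 m, y 5797416 m; P2: x -8368888 m, y 5782240 m

Web Mercator: x = R·λ, y = R·ln tan(π/4+φ/2), R = 6378137 m.
P1 (46.1064°, -74.9816°) → (-8346913.531, 5797416.320) m.
P2 (46.0118°, -75.1790°) → (-8368887.998, 5782240.380) m.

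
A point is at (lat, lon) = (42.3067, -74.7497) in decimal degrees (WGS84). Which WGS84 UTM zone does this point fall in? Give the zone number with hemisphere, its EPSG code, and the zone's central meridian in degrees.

UTM zone = ⌊(λ + 180)/6⌋ + 1; -74.7497° ∈ [-78°, -72°) → zone 18.
Hemisphere: N (φ ≥ 0).
Central meridian λ₀ = 6×18 − 183 = -75°.
EPSG code: 32618.

Zone 18N (EPSG:32618), central meridian -75°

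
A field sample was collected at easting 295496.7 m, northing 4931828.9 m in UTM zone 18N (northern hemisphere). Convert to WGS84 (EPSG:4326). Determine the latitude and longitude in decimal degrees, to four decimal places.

Zone 18N: λ₀ = -75°, k₀ = 0.9996, false easting 500000 m.
Meridian distance M = (N − FN)/k₀ = 4933802.4 m.
Inverse transverse Mercator on WGS84 gives φ = 44.51080020°, λ = -77.57290036°.

lat 44.5108°, lon -77.5729°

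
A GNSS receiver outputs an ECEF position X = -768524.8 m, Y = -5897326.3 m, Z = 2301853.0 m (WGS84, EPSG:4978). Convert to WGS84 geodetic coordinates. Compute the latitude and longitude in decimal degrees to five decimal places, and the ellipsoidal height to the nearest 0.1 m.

λ = atan2(Y, X) = -97.42480029°; p = √(X²+Y²) = 5947191.6 m.
Bowring's method on WGS84 (a = 6378137 m, b = 6356752.314 m) gives φ = 21.28869982°, h = 1777.927 m.

lat 21.28870°, lon -97.42480°, h 1777.9 m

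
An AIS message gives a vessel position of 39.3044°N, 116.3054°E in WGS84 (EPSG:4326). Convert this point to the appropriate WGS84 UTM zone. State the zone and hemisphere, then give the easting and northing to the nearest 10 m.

Zone 50N: E 440110 m, N 4350790 m

Longitude 116.3054° lies in the 6° band [114°, 120°), giving zone 50; latitude is north of the equator, so 50N.
Zone 50 central meridian λ₀ = 6×50 − 183 = 117°; Δλ = -0.6946°.
Transverse Mercator on WGS84 with k₀ = 0.9996 gives E = 440111.640 m, N = 4350787.017 m.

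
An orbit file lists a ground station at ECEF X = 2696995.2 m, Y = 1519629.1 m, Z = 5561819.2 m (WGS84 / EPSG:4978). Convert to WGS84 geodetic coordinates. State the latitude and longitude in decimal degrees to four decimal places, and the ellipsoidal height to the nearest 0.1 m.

λ = atan2(Y, X) = 29.39920030°; p = √(X²+Y²) = 3095651.1 m.
Bowring's method on WGS84 (a = 6378137 m, b = 6356752.314 m) gives φ = 61.06330015°, h = 3496.970 m.

lat 61.0633°, lon 29.3992°, h 3497.0 m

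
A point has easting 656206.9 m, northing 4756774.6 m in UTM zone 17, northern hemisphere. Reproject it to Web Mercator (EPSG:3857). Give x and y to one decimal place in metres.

Unproject from UTM 17N (λ₀ = -81°) → φ = 42.94759972°, λ = -79.08519981°.
Web Mercator (R = 6378137 m): x = -8803724.173 m, y = 5303999.388 m.

x -8803724.2 m, y 5303999.4 m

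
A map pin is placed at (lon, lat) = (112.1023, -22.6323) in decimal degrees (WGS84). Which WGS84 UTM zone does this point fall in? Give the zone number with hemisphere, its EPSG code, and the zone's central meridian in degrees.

UTM zone = ⌊(λ + 180)/6⌋ + 1; 112.1023° ∈ [108°, 114°) → zone 49.
Hemisphere: S (φ < 0).
Central meridian λ₀ = 6×49 − 183 = 111°.
EPSG code: 32749.

Zone 49S (EPSG:32749), central meridian 111°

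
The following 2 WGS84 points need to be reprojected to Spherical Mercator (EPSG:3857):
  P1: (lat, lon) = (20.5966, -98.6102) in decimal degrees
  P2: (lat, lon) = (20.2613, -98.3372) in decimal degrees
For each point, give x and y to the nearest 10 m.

Web Mercator: x = R·λ, y = R·ln tan(π/4+φ/2), R = 6378137 m.
P1 (20.5966°, -98.6102°) → (-10977237.251, 2343841.936) m.
P2 (20.2613°, -98.3372°) → (-10946847.030, 2304011.326) m.

P1: x -10977240 m, y 2343840 m; P2: x -10946850 m, y 2304010 m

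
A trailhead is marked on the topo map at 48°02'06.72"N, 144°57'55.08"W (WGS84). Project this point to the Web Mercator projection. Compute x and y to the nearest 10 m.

x -16137460 m, y 6112710 m

Web Mercator is spherical with R = a = 6378137 m.
x = R·λ = 6378137 × -2.530121786 = -16137463.379 m.
y = R·ln tan(π/4 + φ/2) = 6378137 × 0.958385318 = 6112712.860 m.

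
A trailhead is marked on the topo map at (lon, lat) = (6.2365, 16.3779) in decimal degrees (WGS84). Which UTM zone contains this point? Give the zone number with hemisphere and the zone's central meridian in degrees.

UTM zone = ⌊(λ + 180)/6⌋ + 1; 6.2365° ∈ [6°, 12°) → zone 32.
Hemisphere: N (φ ≥ 0).
Central meridian λ₀ = 6×32 − 183 = 9°.

Zone 32N, central meridian 9°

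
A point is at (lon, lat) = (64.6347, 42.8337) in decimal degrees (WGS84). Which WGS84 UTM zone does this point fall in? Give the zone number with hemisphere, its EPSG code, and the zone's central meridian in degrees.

UTM zone = ⌊(λ + 180)/6⌋ + 1; 64.6347° ∈ [60°, 66°) → zone 41.
Hemisphere: N (φ ≥ 0).
Central meridian λ₀ = 6×41 − 183 = 63°.
EPSG code: 32641.

Zone 41N (EPSG:32641), central meridian 63°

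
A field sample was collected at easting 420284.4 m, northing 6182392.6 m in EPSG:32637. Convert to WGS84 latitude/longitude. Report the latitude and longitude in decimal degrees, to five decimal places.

Zone 37N: λ₀ = 39°, k₀ = 0.9996, false easting 500000 m.
Meridian distance M = (N − FN)/k₀ = 6184866.5 m.
Inverse transverse Mercator on WGS84 gives φ = 55.78060035°, λ = 37.72899965°.

lat 55.78060°, lon 37.72900°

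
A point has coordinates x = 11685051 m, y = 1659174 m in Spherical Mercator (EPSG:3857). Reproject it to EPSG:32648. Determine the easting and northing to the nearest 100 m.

E 496600 m, N 1629500 m

Web Mercator inverse (R = 6378137 m) → φ = 14.73930352°, λ = 104.96859909°.
UTM 48N forward: E = 496620.112 m, N = 1629492.369 m.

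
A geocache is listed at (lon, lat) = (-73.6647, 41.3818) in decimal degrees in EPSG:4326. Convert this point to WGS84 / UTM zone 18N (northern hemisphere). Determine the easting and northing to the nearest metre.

Zone 18 central meridian λ₀ = 6×18 − 183 = -75°; Δλ = +1.3353°.
Transverse Mercator on WGS84 with k₀ = 0.9996 gives E = 611651.538 m, N = 4582002.060 m.

E 611652 m, N 4582002 m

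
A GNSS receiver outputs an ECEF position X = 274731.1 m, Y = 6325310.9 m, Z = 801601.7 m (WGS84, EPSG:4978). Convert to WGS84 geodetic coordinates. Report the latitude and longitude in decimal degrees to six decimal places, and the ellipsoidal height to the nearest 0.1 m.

λ = atan2(Y, X) = 87.51300044°; p = √(X²+Y²) = 6331274.4 m.
Bowring's method on WGS84 (a = 6378137 m, b = 6356752.314 m) gives φ = 7.26389962°, h = 4020.023 m.

lat 7.263900°, lon 87.513000°, h 4020.0 m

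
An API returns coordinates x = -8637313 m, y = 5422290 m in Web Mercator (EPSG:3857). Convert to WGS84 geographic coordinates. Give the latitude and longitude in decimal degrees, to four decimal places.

lat 43.7205°, lon -77.5903°

R = 6378137 m. λ = x/R = -77.59030282°.
φ = 2·arctan(exp(y/R)) − 90° = 2·arctan(2.33997) − 90° = 43.72049802°.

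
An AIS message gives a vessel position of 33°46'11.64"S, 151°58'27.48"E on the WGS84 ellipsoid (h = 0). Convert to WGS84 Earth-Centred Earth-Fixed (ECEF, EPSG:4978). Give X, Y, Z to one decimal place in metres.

WGS84: a = 6378137 m, e² = 0.006694380; N(φ) = a/√(1−e²sin²φ) = 6384743.597 m.
X = (N+h)·cosφ·cosλ = -4685115.587 m; Y = (N+h)·cosφ·sinλ = 2493816.423 m; Z = (N(1−e²)+h)·sinφ = -3525258.633 m.

X -4685115.6 m, Y 2493816.4 m, Z -3525258.6 m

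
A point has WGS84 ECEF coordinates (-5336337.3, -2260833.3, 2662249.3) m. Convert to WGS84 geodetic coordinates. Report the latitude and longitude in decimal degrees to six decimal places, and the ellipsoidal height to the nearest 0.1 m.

λ = atan2(Y, X) = -157.03919966°; p = √(X²+Y²) = 5795503.7 m.
Bowring's method on WGS84 (a = 6378137 m, b = 6356752.314 m) gives φ = 24.81860000°, h = 3334.294 m.

lat 24.818600°, lon -157.039200°, h 3334.3 m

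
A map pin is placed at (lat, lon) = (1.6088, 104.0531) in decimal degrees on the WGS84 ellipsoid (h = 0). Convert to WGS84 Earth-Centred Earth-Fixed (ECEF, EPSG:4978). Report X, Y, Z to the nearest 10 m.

WGS84: a = 6378137 m, e² = 0.006694380; N(φ) = a/√(1−e²sin²φ) = 6378153.828 m.
X = (N+h)·cosφ·cosλ = -1548139.403 m; Y = (N+h)·cosφ·sinλ = 6184823.796 m; Z = (N(1−e²)+h)·sinφ = 177868.989 m.

X -1548140 m, Y 6184820 m, Z 177870 m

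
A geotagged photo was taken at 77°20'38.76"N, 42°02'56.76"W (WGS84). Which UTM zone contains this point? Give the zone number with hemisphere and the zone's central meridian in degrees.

Zone 23N, central meridian -45°

UTM zone = ⌊(λ + 180)/6⌋ + 1; -42.0491° ∈ [-48°, -42°) → zone 23.
Hemisphere: N (φ ≥ 0).
Central meridian λ₀ = 6×23 − 183 = -45°.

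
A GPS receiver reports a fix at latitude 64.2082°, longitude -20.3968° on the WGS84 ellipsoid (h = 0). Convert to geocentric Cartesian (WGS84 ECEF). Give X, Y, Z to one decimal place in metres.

WGS84: a = 6378137 m, e² = 0.006694380; N(φ) = a/√(1−e²sin²φ) = 6395514.969 m.
X = (N+h)·cosφ·cosλ = 2608231.493 m; Y = (N+h)·cosφ·sinλ = -969826.782 m; Z = (N(1−e²)+h)·sinφ = 5719851.569 m.

X 2608231.5 m, Y -969826.8 m, Z 5719851.6 m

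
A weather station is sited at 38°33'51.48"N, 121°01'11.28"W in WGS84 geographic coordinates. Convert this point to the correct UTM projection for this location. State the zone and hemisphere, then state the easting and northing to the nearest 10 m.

Longitude -121.0198° lies in the 6° band [-126°, -120°), giving zone 10; latitude is north of the equator, so 10N.
Zone 10 central meridian λ₀ = 6×10 − 183 = -123°; Δλ = +1.9802°.
Transverse Mercator on WGS84 with k₀ = 0.9996 gives E = 672523.348 m, N = 4270287.223 m.

Zone 10N: E 672520 m, N 4270290 m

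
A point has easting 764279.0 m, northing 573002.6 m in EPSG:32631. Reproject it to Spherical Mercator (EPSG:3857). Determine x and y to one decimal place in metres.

Unproject from UTM 31N (λ₀ = 3°) → φ = 5.17950020°, λ = 5.38399955°.
Web Mercator (R = 6378137 m): x = 599344.089 m, y = 577366.238 m.

x 599344.1 m, y 577366.2 m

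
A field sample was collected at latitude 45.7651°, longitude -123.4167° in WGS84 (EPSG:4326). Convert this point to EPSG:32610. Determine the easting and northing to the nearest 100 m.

E 467600 m, N 5068000 m

Zone 10 central meridian λ₀ = 6×10 − 183 = -123°; Δλ = -0.4167°.
Transverse Mercator on WGS84 with k₀ = 0.9996 gives E = 467597.696 m, N = 5068033.452 m.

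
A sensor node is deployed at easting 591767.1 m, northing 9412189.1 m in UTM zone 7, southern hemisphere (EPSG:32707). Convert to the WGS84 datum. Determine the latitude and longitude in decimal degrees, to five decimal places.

Zone 7S: λ₀ = -141°, k₀ = 0.9996, false easting 500000 m, false northing 10000000 m.
Meridian distance M = (N − FN)/k₀ = -588046.1 m.
Inverse transverse Mercator on WGS84 gives φ = -5.31740045°, λ = -140.17180029°.

lat -5.31740°, lon -140.17180°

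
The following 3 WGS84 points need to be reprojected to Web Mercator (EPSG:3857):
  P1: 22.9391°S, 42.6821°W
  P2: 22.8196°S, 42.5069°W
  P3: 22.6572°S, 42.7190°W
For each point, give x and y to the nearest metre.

Web Mercator: x = R·λ, y = R·ln tan(π/4+φ/2), R = 6378137 m.
P1 (-22.9391°, -42.6821°) → (-4751349.638, -2624655.472) m.
P2 (-22.8196°, -42.5069°) → (-4731846.463, -2610216.839) m.
P3 (-22.6572°, -42.7190°) → (-4755457.327, -2590615.082) m.

P1: x -4751350 m, y -2624655 m; P2: x -4731846 m, y -2610217 m; P3: x -4755457 m, y -2590615 m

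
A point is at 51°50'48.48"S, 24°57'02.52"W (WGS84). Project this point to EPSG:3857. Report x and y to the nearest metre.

x -2777499 m, y -6772472 m

Web Mercator is spherical with R = a = 6378137 m.
x = R·λ = 6378137 × -0.435471866 = -2777499.219 m.
y = R·ln tan(π/4 + φ/2) = 6378137 × -1.061826077 = -6772472.189 m.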